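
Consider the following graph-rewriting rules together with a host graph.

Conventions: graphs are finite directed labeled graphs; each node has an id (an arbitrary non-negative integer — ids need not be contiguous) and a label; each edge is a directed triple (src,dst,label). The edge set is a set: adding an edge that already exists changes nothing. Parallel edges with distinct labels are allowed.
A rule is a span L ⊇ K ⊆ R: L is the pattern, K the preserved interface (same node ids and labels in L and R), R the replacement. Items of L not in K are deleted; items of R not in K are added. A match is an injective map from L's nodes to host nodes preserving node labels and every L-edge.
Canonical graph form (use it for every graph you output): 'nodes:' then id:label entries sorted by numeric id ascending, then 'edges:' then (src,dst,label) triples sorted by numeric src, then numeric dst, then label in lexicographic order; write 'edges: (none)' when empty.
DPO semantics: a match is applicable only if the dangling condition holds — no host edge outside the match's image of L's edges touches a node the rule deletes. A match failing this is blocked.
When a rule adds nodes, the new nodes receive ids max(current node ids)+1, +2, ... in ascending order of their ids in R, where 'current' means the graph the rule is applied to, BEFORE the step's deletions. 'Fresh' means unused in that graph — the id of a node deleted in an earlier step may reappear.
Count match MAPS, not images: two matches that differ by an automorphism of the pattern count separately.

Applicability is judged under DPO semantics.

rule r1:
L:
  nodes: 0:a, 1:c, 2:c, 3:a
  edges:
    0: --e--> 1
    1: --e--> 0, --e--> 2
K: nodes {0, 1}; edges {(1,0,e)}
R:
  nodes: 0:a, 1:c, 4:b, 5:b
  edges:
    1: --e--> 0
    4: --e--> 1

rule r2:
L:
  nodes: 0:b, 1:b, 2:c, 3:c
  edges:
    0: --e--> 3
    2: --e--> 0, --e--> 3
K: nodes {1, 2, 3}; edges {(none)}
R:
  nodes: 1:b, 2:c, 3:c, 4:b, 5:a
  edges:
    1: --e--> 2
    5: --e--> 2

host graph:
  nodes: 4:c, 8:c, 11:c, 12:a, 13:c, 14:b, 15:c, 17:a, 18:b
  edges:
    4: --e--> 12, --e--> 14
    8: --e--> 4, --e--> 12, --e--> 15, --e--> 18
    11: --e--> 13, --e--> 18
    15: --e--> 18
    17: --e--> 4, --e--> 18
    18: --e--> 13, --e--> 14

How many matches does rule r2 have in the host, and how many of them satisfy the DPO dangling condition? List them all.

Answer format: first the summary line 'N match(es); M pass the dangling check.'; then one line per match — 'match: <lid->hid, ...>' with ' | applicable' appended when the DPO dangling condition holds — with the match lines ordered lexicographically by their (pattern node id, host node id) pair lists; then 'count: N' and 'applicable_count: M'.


1 match(es); 0 pass the dangling check.
match: 0->18, 1->14, 2->11, 3->13
count: 1
applicable_count: 0


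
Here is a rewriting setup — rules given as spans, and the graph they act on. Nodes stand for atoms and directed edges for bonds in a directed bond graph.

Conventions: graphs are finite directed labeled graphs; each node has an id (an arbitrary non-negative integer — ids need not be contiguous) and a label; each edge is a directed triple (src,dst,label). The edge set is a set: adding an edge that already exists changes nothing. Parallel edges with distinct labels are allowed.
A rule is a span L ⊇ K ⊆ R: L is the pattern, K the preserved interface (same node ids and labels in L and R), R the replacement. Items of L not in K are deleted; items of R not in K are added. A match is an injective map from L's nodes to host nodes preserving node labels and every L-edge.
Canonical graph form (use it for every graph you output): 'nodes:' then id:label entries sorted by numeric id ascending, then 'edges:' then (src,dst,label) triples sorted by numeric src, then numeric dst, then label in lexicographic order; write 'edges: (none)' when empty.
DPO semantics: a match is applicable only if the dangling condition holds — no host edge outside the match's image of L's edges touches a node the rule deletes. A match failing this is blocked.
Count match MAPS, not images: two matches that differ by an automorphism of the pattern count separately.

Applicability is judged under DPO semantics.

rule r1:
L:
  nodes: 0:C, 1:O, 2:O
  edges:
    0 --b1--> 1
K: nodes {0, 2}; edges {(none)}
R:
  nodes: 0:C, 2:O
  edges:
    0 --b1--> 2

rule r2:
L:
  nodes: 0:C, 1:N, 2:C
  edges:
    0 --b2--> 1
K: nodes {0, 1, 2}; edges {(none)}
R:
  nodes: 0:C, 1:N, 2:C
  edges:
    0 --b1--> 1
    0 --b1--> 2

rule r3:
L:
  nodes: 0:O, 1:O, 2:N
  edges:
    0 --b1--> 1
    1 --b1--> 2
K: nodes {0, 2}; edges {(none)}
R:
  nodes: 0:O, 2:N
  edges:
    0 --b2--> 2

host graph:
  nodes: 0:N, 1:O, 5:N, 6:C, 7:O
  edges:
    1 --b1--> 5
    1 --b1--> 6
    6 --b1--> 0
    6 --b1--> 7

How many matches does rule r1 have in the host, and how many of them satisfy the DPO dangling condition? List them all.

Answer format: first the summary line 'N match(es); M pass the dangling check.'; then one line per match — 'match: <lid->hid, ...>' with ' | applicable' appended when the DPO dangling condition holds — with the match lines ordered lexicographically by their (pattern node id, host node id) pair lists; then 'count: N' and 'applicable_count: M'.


1 match(es); 1 pass the dangling check.
match: 0->6, 1->7, 2->1 | applicable
count: 1
applicable_count: 1


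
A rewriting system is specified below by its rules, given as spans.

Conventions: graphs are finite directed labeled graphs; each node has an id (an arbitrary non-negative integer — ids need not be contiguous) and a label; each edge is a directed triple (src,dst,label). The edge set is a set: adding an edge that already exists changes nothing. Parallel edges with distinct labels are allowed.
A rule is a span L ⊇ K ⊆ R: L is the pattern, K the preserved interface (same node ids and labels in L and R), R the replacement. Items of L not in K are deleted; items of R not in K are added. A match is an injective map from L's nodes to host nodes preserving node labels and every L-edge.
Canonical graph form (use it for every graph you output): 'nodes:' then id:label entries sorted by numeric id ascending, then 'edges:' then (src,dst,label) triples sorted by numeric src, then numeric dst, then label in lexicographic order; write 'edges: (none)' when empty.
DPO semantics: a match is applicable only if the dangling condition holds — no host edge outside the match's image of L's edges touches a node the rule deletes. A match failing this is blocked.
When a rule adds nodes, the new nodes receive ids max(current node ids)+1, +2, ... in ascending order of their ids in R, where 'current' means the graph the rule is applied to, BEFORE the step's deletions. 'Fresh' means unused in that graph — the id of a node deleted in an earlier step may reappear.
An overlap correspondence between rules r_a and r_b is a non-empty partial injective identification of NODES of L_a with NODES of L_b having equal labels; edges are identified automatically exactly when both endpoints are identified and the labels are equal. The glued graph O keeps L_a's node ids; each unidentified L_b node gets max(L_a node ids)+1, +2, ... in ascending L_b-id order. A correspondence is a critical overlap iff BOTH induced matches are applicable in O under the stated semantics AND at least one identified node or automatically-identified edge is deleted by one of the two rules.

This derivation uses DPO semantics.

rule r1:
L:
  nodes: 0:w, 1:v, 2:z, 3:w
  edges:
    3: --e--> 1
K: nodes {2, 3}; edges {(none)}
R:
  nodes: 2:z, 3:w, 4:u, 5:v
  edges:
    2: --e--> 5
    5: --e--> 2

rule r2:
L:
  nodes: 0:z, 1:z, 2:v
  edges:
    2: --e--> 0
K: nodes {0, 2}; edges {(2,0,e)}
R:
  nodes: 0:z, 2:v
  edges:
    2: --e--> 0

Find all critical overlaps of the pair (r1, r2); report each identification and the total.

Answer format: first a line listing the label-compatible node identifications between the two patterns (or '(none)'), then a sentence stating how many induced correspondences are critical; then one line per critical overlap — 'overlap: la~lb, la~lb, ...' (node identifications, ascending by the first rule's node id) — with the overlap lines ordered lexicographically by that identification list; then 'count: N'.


label-compatible node identifications between L(r1) and L(r2): 1~2, 2~0, 2~1
1 of the induced correspondences is a critical overlap of r1 and r2.
overlap: 2~1
count: 1


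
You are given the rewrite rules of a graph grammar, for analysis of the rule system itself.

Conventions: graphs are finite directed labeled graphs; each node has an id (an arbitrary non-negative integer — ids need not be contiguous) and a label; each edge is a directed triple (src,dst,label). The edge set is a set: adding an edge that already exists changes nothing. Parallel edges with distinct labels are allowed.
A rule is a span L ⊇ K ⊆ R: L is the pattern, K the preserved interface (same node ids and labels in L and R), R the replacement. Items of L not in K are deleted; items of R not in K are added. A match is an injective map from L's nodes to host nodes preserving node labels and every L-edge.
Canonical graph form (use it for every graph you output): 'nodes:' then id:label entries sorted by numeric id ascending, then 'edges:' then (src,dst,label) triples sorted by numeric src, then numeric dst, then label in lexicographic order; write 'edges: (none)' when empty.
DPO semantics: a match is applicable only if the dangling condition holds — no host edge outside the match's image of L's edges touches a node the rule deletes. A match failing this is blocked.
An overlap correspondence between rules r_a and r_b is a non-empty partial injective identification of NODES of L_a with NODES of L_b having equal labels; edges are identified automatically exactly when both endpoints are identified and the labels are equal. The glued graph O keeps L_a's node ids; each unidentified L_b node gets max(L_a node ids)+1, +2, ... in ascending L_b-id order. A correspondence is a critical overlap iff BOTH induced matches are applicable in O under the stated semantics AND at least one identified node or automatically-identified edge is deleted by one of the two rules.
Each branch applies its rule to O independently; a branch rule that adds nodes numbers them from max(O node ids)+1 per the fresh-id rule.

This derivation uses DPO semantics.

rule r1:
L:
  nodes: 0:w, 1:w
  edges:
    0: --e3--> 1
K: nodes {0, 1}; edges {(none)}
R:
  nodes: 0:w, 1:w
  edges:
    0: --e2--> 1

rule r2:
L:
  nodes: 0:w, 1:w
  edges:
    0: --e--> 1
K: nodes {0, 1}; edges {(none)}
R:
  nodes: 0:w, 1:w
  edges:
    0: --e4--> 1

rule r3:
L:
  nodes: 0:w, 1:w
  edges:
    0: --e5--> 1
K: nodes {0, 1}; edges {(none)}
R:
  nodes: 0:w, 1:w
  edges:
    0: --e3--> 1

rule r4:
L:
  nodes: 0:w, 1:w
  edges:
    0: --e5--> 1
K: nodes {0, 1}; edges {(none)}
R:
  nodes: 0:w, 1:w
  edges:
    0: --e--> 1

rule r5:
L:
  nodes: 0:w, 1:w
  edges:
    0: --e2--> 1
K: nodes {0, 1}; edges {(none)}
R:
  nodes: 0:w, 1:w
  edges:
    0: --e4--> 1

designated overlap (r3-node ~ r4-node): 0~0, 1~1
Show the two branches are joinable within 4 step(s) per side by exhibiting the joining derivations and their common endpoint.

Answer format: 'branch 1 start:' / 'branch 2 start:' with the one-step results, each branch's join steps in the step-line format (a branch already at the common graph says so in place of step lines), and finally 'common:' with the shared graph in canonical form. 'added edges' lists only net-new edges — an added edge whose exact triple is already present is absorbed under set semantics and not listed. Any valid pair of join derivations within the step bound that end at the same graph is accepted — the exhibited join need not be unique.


branch 1 start:
nodes: 0:w, 1:w
edges: (0,1,e3)
branch 2 start:
nodes: 0:w, 1:w
edges: (0,1,e)
branch 1 step 1: rule r1; match: 0->0, 1->1; deleted nodes (none); deleted edges (0,1,e3); added nodes (none); added edges (0,1,e2); result: nodes: 0:w, 1:w edges: (0,1,e2)
branch 1 step 2: rule r5; match: 0->0, 1->1; deleted nodes (none); deleted edges (0,1,e2); added nodes (none); added edges (0,1,e4); result: nodes: 0:w, 1:w edges: (0,1,e4)
branch 2 step 1: rule r2; match: 0->0, 1->1; deleted nodes (none); deleted edges (0,1,e); added nodes (none); added edges (0,1,e4); result: nodes: 0:w, 1:w edges: (0,1,e4)
common:
nodes: 0:w, 1:w
edges: (0,1,e4)


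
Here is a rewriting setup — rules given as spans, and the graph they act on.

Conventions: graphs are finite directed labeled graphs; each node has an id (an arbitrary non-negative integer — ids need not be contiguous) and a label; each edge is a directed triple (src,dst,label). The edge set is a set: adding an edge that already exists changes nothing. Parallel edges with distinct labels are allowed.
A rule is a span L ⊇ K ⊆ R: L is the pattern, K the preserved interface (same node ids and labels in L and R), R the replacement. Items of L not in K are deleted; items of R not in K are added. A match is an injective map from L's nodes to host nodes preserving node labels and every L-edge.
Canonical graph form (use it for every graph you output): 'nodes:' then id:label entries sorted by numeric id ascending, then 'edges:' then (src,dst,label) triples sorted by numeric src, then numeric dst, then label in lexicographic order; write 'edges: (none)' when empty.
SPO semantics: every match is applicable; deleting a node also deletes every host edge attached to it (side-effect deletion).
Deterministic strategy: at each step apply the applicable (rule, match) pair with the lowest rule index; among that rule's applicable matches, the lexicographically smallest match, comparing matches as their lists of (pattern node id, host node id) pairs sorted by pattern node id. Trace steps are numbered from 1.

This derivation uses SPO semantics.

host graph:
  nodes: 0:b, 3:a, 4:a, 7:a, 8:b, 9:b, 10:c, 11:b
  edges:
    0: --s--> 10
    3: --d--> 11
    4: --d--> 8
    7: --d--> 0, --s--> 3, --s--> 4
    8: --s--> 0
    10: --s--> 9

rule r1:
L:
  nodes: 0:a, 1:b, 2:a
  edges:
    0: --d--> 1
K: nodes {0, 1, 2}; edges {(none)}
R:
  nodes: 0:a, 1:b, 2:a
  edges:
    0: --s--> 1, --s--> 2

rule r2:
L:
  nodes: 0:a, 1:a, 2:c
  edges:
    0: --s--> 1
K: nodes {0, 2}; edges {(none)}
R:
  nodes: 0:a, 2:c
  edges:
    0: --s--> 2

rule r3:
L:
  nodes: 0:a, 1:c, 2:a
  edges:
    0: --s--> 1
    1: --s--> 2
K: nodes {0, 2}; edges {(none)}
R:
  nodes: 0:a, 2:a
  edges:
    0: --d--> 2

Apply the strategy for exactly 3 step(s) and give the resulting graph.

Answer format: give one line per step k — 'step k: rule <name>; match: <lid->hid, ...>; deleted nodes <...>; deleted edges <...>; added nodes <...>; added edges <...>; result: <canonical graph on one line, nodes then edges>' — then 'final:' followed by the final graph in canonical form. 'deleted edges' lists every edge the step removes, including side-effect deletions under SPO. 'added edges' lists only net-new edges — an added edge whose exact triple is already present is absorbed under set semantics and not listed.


step 1: rule r1; match: 0->3, 1->11, 2->4; deleted nodes (none); deleted edges (3,11,d); added nodes (none); added edges (3,4,s); (3,11,s); result: nodes: 0:b, 3:a, 4:a, 7:a, 8:b, 9:b, 10:c, 11:b edges: (0,10,s); (3,4,s); (3,11,s); (4,8,d); (7,0,d); (7,3,s); (7,4,s); (8,0,s); (10,9,s)
step 2: rule r1; match: 0->4, 1->8, 2->3; deleted nodes (none); deleted edges (4,8,d); added nodes (none); added edges (4,3,s); (4,8,s); result: nodes: 0:b, 3:a, 4:a, 7:a, 8:b, 9:b, 10:c, 11:b edges: (0,10,s); (3,4,s); (3,11,s); (4,3,s); (4,8,s); (7,0,d); (7,3,s); (7,4,s); (8,0,s); (10,9,s)
step 3: rule r1; match: 0->7, 1->0, 2->3; deleted nodes (none); deleted edges (7,0,d); added nodes (none); added edges (7,0,s); result: nodes: 0:b, 3:a, 4:a, 7:a, 8:b, 9:b, 10:c, 11:b edges: (0,10,s); (3,4,s); (3,11,s); (4,3,s); (4,8,s); (7,0,s); (7,3,s); (7,4,s); (8,0,s); (10,9,s)
final:
nodes: 0:b, 3:a, 4:a, 7:a, 8:b, 9:b, 10:c, 11:b
edges: (0,10,s); (3,4,s); (3,11,s); (4,3,s); (4,8,s); (7,0,s); (7,3,s); (7,4,s); (8,0,s); (10,9,s)


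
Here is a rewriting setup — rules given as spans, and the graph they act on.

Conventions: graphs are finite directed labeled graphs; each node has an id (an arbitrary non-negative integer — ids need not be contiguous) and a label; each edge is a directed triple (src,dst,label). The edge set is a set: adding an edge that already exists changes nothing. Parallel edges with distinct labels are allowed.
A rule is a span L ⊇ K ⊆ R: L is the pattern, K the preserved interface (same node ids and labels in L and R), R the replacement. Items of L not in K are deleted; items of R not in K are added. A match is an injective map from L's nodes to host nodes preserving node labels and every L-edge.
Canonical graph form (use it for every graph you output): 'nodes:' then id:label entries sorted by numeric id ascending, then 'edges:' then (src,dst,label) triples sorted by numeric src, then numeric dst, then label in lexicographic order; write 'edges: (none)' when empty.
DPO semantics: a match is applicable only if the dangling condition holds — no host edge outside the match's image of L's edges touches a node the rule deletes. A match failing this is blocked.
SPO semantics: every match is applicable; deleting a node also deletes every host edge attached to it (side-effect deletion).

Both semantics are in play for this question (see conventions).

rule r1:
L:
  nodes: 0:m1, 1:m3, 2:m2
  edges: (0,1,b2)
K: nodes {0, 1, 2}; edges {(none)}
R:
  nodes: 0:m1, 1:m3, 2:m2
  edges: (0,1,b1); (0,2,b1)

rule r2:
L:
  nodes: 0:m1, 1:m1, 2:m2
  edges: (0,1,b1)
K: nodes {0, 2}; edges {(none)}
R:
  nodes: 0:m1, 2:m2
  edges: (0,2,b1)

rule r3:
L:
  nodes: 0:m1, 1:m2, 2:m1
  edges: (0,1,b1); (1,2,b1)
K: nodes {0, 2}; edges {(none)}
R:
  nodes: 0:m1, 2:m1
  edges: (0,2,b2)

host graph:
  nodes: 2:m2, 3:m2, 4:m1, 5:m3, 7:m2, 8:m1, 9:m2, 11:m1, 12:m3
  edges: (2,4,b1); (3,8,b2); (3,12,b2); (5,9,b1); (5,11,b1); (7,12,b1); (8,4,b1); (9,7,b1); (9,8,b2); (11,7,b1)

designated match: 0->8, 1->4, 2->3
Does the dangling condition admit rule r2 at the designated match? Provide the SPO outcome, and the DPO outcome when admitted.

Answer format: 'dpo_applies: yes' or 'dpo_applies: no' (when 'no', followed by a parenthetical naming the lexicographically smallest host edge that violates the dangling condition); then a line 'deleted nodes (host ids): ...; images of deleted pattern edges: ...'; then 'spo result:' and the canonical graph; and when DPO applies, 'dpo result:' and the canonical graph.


dpo_applies: no
(the rule deletes node 4, which keeps host edge (2,4,b1) outside the match image — the dangling condition fails, DPO blocks; SPO proceeds and side-deletes such edges)
deleted nodes (host ids): 4; images of deleted pattern edges: (8,4,b1)
spo result:
nodes: 2:m2, 3:m2, 5:m3, 7:m2, 8:m1, 9:m2, 11:m1, 12:m3
edges: (3,8,b2); (3,12,b2); (5,9,b1); (5,11,b1); (7,12,b1); (8,3,b1); (9,7,b1); (9,8,b2); (11,7,b1)


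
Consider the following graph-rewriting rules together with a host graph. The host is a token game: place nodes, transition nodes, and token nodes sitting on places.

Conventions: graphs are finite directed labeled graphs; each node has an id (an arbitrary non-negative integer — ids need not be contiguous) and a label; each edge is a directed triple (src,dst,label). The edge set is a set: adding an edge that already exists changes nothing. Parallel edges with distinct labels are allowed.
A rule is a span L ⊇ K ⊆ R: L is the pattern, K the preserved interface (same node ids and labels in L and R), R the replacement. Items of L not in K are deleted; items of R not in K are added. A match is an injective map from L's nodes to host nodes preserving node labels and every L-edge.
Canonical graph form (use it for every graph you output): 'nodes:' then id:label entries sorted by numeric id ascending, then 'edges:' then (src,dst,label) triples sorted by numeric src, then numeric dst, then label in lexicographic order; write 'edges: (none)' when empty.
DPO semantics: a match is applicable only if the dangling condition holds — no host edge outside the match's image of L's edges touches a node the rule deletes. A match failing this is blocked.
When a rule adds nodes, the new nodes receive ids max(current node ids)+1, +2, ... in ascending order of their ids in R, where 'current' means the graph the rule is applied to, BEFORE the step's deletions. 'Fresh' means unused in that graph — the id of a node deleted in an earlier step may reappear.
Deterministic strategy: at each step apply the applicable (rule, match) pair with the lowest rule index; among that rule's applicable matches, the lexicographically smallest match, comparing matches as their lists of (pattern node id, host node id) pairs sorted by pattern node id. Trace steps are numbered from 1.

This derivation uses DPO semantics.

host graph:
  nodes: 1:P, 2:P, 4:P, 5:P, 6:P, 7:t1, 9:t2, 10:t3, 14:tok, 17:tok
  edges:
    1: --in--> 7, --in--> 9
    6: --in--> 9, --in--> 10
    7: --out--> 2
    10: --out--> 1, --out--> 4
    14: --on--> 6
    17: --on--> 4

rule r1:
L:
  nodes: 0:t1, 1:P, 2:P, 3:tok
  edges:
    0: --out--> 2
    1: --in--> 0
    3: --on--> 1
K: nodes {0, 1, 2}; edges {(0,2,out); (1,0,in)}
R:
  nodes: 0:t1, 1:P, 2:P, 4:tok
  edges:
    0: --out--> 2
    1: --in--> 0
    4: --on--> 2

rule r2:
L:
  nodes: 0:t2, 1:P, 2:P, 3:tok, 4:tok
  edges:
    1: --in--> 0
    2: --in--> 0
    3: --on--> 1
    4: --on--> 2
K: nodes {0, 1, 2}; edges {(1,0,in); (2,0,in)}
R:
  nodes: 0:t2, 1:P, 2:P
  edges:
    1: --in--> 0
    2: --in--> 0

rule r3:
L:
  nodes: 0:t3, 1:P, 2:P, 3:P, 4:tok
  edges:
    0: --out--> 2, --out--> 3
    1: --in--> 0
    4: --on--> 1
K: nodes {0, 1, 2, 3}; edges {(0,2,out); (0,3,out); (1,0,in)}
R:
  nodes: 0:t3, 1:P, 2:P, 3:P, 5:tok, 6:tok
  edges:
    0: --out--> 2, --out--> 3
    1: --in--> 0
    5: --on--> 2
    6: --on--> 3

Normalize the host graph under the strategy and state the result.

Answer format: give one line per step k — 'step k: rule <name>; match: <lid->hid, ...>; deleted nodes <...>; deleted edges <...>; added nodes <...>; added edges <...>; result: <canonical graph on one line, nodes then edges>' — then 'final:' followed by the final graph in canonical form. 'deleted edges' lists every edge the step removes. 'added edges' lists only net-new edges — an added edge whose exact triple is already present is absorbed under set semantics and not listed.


step 1: rule r3; match: 0->10, 1->6, 2->1, 3->4, 4->14; deleted nodes 14; deleted edges (14,6,on); added nodes 18, 19; added edges (18,1,on); (19,4,on); result: nodes: 1:P, 2:P, 4:P, 5:P, 6:P, 7:t1, 9:t2, 10:t3, 17:tok, 18:tok, 19:tok edges: (1,7,in); (1,9,in); (6,9,in); (6,10,in); (7,2,out); (10,1,out); (10,4,out); (17,4,on); (18,1,on); (19,4,on)
step 2: rule r1; match: 0->7, 1->1, 2->2, 3->18; deleted nodes 18; deleted edges (18,1,on); added nodes 20; added edges (20,2,on); result: nodes: 1:P, 2:P, 4:P, 5:P, 6:P, 7:t1, 9:t2, 10:t3, 17:tok, 19:tok, 20:tok edges: (1,7,in); (1,9,in); (6,9,in); (6,10,in); (7,2,out); (10,1,out); (10,4,out); (17,4,on); (19,4,on); (20,2,on)
final:
nodes: 1:P, 2:P, 4:P, 5:P, 6:P, 7:t1, 9:t2, 10:t3, 17:tok, 19:tok, 20:tok
edges: (1,7,in); (1,9,in); (6,9,in); (6,10,in); (7,2,out); (10,1,out); (10,4,out); (17,4,on); (19,4,on); (20,2,on)


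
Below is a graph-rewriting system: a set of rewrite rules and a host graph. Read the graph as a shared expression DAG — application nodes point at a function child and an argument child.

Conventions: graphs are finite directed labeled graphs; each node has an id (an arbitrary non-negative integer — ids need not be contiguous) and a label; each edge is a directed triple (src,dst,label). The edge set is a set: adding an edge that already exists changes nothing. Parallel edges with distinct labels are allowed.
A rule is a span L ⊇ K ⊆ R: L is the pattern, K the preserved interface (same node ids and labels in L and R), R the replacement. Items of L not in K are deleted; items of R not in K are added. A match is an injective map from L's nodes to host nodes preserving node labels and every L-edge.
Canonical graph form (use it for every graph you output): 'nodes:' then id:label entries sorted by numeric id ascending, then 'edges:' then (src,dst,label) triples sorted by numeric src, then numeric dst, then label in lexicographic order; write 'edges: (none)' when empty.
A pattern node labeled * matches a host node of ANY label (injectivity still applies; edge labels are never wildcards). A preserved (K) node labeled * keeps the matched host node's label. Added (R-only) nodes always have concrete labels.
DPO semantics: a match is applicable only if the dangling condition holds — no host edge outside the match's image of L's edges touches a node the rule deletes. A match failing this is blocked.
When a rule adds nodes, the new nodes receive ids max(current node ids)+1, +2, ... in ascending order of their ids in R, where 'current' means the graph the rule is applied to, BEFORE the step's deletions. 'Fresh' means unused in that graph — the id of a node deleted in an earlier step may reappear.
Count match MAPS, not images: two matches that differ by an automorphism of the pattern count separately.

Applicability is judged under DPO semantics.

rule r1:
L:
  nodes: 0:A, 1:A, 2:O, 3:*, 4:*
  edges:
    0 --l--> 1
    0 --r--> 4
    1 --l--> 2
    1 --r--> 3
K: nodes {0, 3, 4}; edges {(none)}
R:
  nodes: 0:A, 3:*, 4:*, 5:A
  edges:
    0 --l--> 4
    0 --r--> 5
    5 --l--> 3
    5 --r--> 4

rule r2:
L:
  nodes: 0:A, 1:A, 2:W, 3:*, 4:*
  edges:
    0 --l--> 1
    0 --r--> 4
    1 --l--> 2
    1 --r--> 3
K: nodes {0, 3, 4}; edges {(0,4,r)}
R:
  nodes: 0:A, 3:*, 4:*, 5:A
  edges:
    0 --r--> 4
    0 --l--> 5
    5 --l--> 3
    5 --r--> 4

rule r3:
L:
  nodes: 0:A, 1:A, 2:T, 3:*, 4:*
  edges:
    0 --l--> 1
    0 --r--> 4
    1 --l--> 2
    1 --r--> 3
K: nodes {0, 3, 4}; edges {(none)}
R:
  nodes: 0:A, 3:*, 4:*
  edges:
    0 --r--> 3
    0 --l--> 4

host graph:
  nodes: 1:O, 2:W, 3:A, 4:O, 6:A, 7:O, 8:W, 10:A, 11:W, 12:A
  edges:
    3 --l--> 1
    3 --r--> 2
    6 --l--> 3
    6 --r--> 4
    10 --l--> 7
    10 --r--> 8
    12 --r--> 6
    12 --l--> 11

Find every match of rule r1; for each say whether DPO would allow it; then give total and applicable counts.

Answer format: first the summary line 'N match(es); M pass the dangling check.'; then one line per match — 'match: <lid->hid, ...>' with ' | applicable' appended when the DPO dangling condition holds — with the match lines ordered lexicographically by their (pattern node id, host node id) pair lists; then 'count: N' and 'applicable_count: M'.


1 match(es); 1 pass the dangling check.
match: 0->6, 1->3, 2->1, 3->2, 4->4 | applicable
count: 1
applicable_count: 1


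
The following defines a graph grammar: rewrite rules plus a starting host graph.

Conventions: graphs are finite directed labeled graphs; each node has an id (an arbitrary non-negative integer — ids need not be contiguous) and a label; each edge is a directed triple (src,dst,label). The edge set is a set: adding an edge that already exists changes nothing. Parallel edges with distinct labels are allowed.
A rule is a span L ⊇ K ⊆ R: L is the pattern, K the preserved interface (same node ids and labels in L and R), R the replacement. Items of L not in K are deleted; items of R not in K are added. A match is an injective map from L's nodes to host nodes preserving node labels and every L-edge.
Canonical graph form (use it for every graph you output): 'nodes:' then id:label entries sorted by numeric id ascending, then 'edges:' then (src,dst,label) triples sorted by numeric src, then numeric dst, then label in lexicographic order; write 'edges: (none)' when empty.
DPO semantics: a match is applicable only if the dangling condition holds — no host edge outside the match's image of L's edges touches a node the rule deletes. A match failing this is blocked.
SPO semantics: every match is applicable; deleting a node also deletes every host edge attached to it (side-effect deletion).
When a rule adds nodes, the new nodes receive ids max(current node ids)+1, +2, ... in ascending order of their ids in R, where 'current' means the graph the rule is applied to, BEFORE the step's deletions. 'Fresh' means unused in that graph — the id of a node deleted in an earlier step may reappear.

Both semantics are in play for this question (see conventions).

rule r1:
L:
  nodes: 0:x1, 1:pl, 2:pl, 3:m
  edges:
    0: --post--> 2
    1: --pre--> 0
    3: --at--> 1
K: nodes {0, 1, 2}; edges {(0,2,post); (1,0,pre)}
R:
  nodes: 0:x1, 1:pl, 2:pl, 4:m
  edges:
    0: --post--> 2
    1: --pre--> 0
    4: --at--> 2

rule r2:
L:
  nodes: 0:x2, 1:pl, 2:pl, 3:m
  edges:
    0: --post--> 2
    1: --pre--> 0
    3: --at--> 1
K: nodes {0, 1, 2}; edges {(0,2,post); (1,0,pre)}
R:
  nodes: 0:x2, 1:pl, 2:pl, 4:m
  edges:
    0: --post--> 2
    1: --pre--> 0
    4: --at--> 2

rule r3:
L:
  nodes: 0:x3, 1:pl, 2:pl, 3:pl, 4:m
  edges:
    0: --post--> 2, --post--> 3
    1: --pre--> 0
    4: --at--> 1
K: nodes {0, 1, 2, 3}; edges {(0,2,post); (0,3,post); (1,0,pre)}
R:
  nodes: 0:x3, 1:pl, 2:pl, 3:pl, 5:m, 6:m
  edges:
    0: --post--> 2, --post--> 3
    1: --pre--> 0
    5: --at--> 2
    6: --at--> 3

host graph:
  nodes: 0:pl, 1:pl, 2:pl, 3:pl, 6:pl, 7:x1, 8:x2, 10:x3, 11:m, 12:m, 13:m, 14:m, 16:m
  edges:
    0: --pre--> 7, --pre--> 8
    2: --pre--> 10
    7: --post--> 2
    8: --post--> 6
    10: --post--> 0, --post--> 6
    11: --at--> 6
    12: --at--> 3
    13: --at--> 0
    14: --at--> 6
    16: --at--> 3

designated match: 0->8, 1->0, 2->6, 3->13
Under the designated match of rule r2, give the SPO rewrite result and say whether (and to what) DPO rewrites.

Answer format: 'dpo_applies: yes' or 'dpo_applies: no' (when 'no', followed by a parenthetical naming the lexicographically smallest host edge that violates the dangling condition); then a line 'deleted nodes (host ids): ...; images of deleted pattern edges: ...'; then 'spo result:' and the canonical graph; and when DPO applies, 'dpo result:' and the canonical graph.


dpo_applies: yes
deleted nodes (host ids): 13; images of deleted pattern edges: (13,0,at)
spo result:
nodes: 0:pl, 1:pl, 2:pl, 3:pl, 6:pl, 7:x1, 8:x2, 10:x3, 11:m, 12:m, 14:m, 16:m, 17:m
edges: (0,7,pre); (0,8,pre); (2,10,pre); (7,2,post); (8,6,post); (10,0,post); (10,6,post); (11,6,at); (12,3,at); (14,6,at); (16,3,at); (17,6,at)
dpo result:
nodes: 0:pl, 1:pl, 2:pl, 3:pl, 6:pl, 7:x1, 8:x2, 10:x3, 11:m, 12:m, 14:m, 16:m, 17:m
edges: (0,7,pre); (0,8,pre); (2,10,pre); (7,2,post); (8,6,post); (10,0,post); (10,6,post); (11,6,at); (12,3,at); (14,6,at); (16,3,at); (17,6,at)


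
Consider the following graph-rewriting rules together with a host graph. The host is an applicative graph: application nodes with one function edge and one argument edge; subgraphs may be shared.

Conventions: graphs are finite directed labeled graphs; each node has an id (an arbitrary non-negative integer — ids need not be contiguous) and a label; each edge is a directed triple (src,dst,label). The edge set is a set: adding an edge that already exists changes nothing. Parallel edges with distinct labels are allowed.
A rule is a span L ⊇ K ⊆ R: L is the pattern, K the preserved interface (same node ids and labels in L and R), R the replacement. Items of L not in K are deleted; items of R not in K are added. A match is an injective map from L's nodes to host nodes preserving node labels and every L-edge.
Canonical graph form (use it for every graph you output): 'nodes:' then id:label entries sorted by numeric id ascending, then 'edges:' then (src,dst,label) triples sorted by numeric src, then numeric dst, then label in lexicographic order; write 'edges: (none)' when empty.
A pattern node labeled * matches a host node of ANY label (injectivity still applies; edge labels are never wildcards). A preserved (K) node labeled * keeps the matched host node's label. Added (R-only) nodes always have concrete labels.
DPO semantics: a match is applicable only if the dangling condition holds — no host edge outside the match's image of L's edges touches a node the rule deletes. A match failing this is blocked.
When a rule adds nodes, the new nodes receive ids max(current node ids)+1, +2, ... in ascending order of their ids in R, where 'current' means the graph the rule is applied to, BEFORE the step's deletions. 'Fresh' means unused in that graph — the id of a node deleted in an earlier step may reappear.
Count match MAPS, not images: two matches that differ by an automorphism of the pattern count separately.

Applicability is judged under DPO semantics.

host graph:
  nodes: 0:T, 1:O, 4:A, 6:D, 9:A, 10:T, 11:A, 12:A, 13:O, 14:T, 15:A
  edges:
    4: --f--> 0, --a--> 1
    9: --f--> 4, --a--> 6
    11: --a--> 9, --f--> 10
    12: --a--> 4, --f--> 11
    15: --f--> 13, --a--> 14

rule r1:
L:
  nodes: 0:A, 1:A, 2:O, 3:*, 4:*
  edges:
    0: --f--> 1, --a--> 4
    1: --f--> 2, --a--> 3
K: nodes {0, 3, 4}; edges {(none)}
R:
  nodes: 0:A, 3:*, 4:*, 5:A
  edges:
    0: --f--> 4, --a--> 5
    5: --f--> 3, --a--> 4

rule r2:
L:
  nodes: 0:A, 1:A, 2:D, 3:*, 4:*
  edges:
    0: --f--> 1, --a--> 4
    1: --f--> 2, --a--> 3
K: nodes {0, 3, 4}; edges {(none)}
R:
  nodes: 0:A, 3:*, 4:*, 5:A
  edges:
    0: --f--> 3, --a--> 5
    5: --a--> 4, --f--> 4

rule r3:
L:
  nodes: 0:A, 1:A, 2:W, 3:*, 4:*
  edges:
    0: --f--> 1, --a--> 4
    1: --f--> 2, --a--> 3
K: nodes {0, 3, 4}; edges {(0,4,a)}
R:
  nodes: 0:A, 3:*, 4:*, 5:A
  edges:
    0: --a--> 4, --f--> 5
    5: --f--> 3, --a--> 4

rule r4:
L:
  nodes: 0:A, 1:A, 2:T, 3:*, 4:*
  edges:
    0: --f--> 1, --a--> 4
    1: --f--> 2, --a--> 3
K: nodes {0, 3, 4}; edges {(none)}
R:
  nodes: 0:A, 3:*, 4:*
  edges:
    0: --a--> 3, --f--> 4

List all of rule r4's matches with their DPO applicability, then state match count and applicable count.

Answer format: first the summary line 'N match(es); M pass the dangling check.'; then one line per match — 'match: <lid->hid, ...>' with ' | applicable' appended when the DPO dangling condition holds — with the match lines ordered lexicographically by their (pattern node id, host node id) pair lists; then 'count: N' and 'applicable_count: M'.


2 match(es); 1 pass the dangling check.
match: 0->9, 1->4, 2->0, 3->1, 4->6
match: 0->12, 1->11, 2->10, 3->9, 4->4 | applicable
count: 2
applicable_count: 1


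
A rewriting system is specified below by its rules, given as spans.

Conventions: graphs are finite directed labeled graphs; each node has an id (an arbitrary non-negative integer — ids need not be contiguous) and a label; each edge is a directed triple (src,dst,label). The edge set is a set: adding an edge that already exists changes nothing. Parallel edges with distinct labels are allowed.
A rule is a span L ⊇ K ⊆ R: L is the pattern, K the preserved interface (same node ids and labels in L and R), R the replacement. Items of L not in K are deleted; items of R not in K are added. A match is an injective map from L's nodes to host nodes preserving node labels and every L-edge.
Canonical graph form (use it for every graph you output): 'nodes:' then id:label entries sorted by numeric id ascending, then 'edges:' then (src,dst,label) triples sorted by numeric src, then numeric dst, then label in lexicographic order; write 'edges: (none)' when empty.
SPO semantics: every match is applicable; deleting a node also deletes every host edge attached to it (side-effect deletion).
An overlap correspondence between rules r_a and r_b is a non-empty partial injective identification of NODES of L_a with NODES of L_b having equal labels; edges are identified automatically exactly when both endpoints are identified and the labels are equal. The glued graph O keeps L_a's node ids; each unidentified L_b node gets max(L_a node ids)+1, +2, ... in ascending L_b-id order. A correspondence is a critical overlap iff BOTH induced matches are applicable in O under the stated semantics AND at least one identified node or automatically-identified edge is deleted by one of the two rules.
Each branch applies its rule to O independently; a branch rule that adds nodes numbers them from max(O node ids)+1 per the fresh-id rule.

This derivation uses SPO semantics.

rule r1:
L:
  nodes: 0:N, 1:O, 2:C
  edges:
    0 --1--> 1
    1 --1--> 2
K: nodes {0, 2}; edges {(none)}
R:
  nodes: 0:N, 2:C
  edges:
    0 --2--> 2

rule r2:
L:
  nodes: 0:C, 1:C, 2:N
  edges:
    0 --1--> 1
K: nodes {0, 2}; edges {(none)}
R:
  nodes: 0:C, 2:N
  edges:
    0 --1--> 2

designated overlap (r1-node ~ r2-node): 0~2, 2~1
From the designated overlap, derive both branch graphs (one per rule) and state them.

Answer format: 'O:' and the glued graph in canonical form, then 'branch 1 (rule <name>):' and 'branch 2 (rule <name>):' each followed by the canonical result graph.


O:
nodes: 0:N, 1:O, 2:C, 3:C
edges: (0,1,1); (1,2,1); (3,2,1)
branch 1 (rule r1):
nodes: 0:N, 2:C, 3:C
edges: (0,2,2); (3,2,1)
branch 2 (rule r2):
nodes: 0:N, 1:O, 3:C
edges: (0,1,1); (3,0,1)


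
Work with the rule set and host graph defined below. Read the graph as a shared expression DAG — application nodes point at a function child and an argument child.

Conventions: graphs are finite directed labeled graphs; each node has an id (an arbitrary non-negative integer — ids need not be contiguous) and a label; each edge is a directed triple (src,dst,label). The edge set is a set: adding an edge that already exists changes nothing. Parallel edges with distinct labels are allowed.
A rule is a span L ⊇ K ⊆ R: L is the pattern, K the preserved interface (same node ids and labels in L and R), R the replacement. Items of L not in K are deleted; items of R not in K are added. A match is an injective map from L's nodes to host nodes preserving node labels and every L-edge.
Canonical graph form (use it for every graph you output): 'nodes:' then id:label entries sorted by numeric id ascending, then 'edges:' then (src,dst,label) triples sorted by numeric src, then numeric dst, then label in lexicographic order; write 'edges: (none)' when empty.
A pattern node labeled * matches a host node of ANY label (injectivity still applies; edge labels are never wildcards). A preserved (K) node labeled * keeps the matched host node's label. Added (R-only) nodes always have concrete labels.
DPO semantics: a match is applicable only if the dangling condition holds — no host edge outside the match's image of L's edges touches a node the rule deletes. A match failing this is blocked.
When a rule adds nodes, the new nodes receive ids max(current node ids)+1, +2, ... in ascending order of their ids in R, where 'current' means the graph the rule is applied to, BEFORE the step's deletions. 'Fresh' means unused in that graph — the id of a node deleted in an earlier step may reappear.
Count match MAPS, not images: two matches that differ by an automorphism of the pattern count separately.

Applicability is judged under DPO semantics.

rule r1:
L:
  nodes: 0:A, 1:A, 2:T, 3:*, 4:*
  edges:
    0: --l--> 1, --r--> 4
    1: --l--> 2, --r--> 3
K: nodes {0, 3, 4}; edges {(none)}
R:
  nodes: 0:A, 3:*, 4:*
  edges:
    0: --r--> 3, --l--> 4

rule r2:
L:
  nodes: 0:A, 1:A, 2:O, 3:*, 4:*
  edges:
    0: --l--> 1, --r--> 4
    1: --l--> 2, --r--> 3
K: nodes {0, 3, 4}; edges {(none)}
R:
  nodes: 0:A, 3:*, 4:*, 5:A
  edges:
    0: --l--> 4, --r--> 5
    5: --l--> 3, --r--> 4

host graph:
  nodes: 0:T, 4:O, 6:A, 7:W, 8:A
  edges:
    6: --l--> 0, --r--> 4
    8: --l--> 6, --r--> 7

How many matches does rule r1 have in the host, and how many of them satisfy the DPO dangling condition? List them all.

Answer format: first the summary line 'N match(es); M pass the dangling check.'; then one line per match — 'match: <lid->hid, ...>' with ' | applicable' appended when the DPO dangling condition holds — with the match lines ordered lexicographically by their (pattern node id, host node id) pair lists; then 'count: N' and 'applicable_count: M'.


1 match(es); 1 pass the dangling check.
match: 0->8, 1->6, 2->0, 3->4, 4->7 | applicable
count: 1
applicable_count: 1


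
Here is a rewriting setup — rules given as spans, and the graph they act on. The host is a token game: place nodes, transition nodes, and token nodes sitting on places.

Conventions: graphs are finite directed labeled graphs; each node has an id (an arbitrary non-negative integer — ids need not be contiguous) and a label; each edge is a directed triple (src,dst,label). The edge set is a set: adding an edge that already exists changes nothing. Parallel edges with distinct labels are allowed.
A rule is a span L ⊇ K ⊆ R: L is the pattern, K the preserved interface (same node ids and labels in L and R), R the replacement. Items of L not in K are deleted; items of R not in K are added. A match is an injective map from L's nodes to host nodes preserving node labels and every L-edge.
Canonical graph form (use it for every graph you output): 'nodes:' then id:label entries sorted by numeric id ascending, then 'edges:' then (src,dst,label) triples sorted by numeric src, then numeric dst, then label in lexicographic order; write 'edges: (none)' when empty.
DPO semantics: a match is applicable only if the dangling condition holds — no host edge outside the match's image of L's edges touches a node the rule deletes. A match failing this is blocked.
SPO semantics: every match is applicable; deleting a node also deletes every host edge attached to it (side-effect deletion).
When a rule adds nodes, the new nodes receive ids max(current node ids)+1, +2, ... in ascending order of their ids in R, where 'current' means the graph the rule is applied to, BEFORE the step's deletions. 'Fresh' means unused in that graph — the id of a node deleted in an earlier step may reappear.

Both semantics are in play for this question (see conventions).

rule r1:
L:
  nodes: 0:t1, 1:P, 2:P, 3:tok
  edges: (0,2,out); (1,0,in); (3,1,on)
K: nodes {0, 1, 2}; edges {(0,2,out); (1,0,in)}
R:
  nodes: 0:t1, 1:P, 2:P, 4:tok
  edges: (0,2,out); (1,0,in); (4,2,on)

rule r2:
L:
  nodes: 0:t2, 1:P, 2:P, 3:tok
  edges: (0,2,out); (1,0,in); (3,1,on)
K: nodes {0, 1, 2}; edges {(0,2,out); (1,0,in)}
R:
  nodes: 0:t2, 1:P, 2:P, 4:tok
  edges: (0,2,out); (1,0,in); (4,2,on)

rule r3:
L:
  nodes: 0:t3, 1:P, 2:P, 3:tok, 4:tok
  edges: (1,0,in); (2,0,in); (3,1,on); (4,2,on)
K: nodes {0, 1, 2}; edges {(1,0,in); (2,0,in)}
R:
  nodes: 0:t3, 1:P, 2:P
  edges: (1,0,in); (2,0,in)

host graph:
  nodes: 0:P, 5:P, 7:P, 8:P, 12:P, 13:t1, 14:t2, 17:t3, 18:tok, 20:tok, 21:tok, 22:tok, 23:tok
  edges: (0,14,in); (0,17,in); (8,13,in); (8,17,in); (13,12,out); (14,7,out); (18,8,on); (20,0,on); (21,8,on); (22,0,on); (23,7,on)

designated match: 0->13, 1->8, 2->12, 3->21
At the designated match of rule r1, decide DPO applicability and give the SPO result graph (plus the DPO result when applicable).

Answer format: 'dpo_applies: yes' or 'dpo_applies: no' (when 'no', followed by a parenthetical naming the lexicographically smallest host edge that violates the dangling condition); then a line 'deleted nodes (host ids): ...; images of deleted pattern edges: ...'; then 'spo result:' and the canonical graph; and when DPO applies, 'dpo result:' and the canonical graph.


dpo_applies: yes
deleted nodes (host ids): 21; images of deleted pattern edges: (21,8,on)
spo result:
nodes: 0:P, 5:P, 7:P, 8:P, 12:P, 13:t1, 14:t2, 17:t3, 18:tok, 20:tok, 22:tok, 23:tok, 24:tok
edges: (0,14,in); (0,17,in); (8,13,in); (8,17,in); (13,12,out); (14,7,out); (18,8,on); (20,0,on); (22,0,on); (23,7,on); (24,12,on)
dpo result:
nodes: 0:P, 5:P, 7:P, 8:P, 12:P, 13:t1, 14:t2, 17:t3, 18:tok, 20:tok, 22:tok, 23:tok, 24:tok
edges: (0,14,in); (0,17,in); (8,13,in); (8,17,in); (13,12,out); (14,7,out); (18,8,on); (20,0,on); (22,0,on); (23,7,on); (24,12,on)
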